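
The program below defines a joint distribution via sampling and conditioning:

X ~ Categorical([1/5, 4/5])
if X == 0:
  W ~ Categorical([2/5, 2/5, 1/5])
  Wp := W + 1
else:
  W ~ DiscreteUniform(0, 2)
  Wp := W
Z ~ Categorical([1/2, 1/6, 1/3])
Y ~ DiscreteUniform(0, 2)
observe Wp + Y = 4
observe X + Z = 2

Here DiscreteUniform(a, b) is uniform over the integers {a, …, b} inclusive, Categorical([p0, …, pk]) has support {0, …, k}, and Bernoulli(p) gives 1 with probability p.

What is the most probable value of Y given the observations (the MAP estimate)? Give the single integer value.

argmax_v P(Y = v | obs) = 2

Enumerate traces; 3 have nonzero weight after conditioning:
  (X=0, W=1, Z=2, Y=2) weight 2/225
  (X=0, W=2, Z=2, Y=1) weight 1/225
  (X=1, W=2, Z=1, Y=2) weight 2/135
Group by Y:
  weight(Y=1) = 1/225
  weight(Y=2) = 16/675
Total weight = 1/225 + 16/675 = 19/675
P(Y=1 | obs) = 1/225 / 19/675 = 3/19
P(Y=2 | obs) = 16/675 / 19/675 = 16/19
argmax = 2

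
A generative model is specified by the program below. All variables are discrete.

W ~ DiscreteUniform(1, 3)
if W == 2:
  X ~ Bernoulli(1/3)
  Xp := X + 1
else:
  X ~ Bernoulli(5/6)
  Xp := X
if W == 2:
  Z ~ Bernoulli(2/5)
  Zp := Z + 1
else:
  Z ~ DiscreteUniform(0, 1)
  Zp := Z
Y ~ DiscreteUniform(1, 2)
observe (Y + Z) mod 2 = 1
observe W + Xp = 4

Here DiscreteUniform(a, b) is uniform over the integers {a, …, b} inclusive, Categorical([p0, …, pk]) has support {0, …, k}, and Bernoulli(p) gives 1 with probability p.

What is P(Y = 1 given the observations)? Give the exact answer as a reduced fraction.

P(Y = 1 | obs) = 37/70

Enumerate traces; 4 have nonzero weight after conditioning:
  (W=2, X=1, Z=0, Y=1) weight 1/30
  (W=2, X=1, Z=1, Y=2) weight 1/45
  (W=3, X=1, Z=0, Y=1) weight 5/72
  (W=3, X=1, Z=1, Y=2) weight 5/72
Group by Y:
  weight(Y=1) = 37/360
  weight(Y=2) = 11/120
Total weight = 37/360 + 11/120 = 7/36
P(Y=1 | obs) = 37/360 / 7/36 = 37/70
P(Y=2 | obs) = 11/120 / 7/36 = 33/70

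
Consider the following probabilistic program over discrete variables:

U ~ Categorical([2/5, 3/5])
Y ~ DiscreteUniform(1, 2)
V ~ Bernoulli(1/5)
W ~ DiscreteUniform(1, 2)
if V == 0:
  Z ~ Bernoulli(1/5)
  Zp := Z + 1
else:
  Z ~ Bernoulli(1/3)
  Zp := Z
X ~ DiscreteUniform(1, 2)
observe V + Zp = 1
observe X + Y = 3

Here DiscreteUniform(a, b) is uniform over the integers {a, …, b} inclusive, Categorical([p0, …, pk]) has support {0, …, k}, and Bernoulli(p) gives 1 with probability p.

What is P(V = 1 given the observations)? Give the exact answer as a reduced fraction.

Enumerate traces; 16 have nonzero weight after conditioning:
  (U=0, Y=1, V=0, W=1, Z=0, X=2) weight 4/125
  (U=0, Y=1, V=0, W=2, Z=0, X=2) weight 4/125
  (U=0, Y=1, V=1, W=1, Z=0, X=2) weight 1/150
  (U=0, Y=1, V=1, W=2, Z=0, X=2) weight 1/150
  (U=0, Y=2, V=0, W=1, Z=0, X=1) weight 4/125
  (U=0, Y=2, V=0, W=2, Z=0, X=1) weight 4/125
  (U=0, Y=2, V=1, W=1, Z=0, X=1) weight 1/150
  (U=0, Y=2, V=1, W=2, Z=0, X=1) weight 1/150
  … 8 more
Group by V:
  weight(V=0) = 8/25
  weight(V=1) = 1/15
Total weight = 8/25 + 1/15 = 29/75
P(V=0 | obs) = 8/25 / 29/75 = 24/29
P(V=1 | obs) = 1/15 / 29/75 = 5/29

P(V = 1 | obs) = 5/29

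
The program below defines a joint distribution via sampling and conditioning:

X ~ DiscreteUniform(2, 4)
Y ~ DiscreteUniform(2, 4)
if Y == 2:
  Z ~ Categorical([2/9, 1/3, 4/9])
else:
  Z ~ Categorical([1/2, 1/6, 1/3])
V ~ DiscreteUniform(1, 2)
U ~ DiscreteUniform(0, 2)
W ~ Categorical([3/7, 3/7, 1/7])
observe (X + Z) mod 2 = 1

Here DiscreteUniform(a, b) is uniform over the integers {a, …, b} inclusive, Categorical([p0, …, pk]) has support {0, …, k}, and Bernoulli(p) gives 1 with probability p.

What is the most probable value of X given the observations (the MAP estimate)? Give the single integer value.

argmax_v P(X = v | obs) = 3

Enumerate traces; 216 have nonzero weight after conditioning:
  (X=2, Y=2, Z=1, V=1, U=0, W=0) weight 1/378
  (X=2, Y=2, Z=1, V=1, U=0, W=1) weight 1/378
  (X=2, Y=2, Z=1, V=1, U=0, W=2) weight 1/1134
  (X=2, Y=2, Z=1, V=1, U=1, W=0) weight 1/378
  (X=2, Y=2, Z=1, V=1, U=1, W=1) weight 1/378
  (X=2, Y=2, Z=1, V=1, U=1, W=2) weight 1/1134
  (X=2, Y=2, Z=1, V=1, U=2, W=0) weight 1/378
  (X=2, Y=2, Z=1, V=1, U=2, W=1) weight 1/378
  (X=3, Y=2, Z=0, V=1, U=0, W=0) weight 1/567
  (X=4, Y=2, Z=1, V=1, U=0, W=0) weight 1/378
  … 206 more
Group by X:
  weight(X=2) = 2/27
  weight(X=3) = 7/27
  weight(X=4) = 2/27
Total weight = 2/27 + 7/27 + 2/27 = 11/27
P(X=2 | obs) = 2/27 / 11/27 = 2/11
P(X=3 | obs) = 7/27 / 11/27 = 7/11
P(X=4 | obs) = 2/27 / 11/27 = 2/11
argmax = 3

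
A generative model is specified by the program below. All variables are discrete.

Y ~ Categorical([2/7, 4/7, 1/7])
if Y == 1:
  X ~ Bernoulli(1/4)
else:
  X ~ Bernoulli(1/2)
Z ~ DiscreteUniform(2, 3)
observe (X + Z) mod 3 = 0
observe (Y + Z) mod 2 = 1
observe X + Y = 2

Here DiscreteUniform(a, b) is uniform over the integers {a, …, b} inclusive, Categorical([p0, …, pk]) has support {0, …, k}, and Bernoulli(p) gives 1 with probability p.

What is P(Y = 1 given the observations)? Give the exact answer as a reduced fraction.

P(Y = 1 | obs) = 2/3

Enumerate traces; 2 have nonzero weight after conditioning:
  (Y=1, X=1, Z=2) weight 1/14
  (Y=2, X=0, Z=3) weight 1/28
Group by Y:
  weight(Y=1) = 1/14
  weight(Y=2) = 1/28
Total weight = 1/14 + 1/28 = 3/28
P(Y=1 | obs) = 1/14 / 3/28 = 2/3
P(Y=2 | obs) = 1/28 / 3/28 = 1/3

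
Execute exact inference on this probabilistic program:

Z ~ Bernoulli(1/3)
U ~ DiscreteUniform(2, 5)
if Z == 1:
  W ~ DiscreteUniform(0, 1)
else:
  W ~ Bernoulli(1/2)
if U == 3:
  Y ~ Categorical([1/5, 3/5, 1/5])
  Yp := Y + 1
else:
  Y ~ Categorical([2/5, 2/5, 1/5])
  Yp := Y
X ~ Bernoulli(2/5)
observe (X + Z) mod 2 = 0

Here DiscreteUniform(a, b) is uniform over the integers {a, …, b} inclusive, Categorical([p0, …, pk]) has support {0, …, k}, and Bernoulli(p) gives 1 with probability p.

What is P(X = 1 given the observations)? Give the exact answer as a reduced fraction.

Enumerate traces; 48 have nonzero weight after conditioning:
  (Z=0, U=2, W=0, Y=0, X=0) weight 1/50
  (Z=0, U=2, W=0, Y=1, X=0) weight 1/50
  (Z=0, U=2, W=0, Y=2, X=0) weight 1/100
  (Z=0, U=2, W=1, Y=0, X=0) weight 1/50
  (Z=0, U=2, W=1, Y=1, X=0) weight 1/50
  (Z=0, U=2, W=1, Y=2, X=0) weight 1/100
  (Z=0, U=3, W=0, Y=0, X=0) weight 1/100
  (Z=0, U=3, W=0, Y=1, X=0) weight 3/100
  (Z=1, U=2, W=0, Y=0, X=1) weight 1/150
  … 39 more
Group by X:
  weight(X=0) = 2/5
  weight(X=1) = 2/15
Total weight = 2/5 + 2/15 = 8/15
P(X=0 | obs) = 2/5 / 8/15 = 3/4
P(X=1 | obs) = 2/15 / 8/15 = 1/4

P(X = 1 | obs) = 1/4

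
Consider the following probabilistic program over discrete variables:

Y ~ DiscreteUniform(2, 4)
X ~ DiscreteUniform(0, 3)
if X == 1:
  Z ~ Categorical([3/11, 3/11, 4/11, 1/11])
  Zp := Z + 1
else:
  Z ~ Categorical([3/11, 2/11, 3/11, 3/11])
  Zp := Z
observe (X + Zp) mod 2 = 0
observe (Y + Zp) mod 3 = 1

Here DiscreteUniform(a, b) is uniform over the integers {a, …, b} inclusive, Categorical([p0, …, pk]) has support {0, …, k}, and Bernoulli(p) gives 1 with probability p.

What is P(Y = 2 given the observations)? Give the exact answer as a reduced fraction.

Enumerate traces; 8 have nonzero weight after conditioning:
  (Y=2, X=0, Z=2) weight 1/44
  (Y=2, X=2, Z=2) weight 1/44
  (Y=3, X=1, Z=0) weight 1/44
  (Y=3, X=3, Z=1) weight 1/66
  (Y=4, X=0, Z=0) weight 1/44
  (Y=4, X=1, Z=2) weight 1/33
  (Y=4, X=2, Z=0) weight 1/44
  (Y=4, X=3, Z=3) weight 1/44
Group by Y:
  weight(Y=2) = 1/22
  weight(Y=3) = 5/132
  weight(Y=4) = 13/132
Total weight = 1/22 + 5/132 + 13/132 = 2/11
P(Y=2 | obs) = 1/22 / 2/11 = 1/4
P(Y=3 | obs) = 5/132 / 2/11 = 5/24
P(Y=4 | obs) = 13/132 / 2/11 = 13/24

P(Y = 2 | obs) = 1/4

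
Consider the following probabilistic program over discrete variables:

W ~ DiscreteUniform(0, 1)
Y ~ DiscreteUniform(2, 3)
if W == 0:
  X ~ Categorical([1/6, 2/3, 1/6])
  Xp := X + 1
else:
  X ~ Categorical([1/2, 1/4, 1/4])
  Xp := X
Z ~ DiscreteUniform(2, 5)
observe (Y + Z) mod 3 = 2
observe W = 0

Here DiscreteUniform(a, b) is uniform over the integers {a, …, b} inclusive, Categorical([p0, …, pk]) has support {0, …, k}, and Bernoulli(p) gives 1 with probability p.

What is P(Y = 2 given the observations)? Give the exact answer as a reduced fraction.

Enumerate traces; 9 have nonzero weight after conditioning:
  (W=0, Y=2, X=0, Z=3) weight 1/96
  (W=0, Y=2, X=1, Z=3) weight 1/24
  (W=0, Y=2, X=2, Z=3) weight 1/96
  (W=0, Y=3, X=0, Z=2) weight 1/96
  (W=0, Y=3, X=0, Z=5) weight 1/96
  (W=0, Y=3, X=1, Z=2) weight 1/24
  (W=0, Y=3, X=1, Z=5) weight 1/24
  (W=0, Y=3, X=2, Z=2) weight 1/96
  … 1 more
Group by Y:
  weight(Y=2) = 1/16
  weight(Y=3) = 1/8
Total weight = 1/16 + 1/8 = 3/16
P(Y=2 | obs) = 1/16 / 3/16 = 1/3
P(Y=3 | obs) = 1/8 / 3/16 = 2/3

P(Y = 2 | obs) = 1/3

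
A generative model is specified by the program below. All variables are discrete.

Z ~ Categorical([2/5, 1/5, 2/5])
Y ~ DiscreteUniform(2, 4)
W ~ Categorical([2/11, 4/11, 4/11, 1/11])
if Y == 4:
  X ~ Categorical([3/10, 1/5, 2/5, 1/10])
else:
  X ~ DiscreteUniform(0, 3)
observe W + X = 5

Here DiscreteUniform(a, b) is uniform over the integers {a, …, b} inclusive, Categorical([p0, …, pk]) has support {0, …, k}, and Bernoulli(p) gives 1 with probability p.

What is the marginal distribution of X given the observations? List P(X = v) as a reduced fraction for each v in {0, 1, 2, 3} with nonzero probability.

P(X=2) = 3/11, P(X=3) = 8/11

Enumerate traces; 18 have nonzero weight after conditioning:
  (Z=0, Y=2, W=2, X=3) weight 2/165
  (Z=0, Y=2, W=3, X=2) weight 1/330
  (Z=0, Y=3, W=2, X=3) weight 2/165
  (Z=0, Y=3, W=3, X=2) weight 1/330
  (Z=0, Y=4, W=2, X=3) weight 4/825
  (Z=0, Y=4, W=3, X=2) weight 4/825
  (Z=1, Y=2, W=2, X=3) weight 1/165
  (Z=1, Y=2, W=3, X=2) weight 1/660
  … 10 more
Group by X:
  weight(X=2) = 3/110
  weight(X=3) = 4/55
Total weight = 3/110 + 4/55 = 1/10
P(X=2 | obs) = 3/110 / 1/10 = 3/11
P(X=3 | obs) = 4/55 / 1/10 = 8/11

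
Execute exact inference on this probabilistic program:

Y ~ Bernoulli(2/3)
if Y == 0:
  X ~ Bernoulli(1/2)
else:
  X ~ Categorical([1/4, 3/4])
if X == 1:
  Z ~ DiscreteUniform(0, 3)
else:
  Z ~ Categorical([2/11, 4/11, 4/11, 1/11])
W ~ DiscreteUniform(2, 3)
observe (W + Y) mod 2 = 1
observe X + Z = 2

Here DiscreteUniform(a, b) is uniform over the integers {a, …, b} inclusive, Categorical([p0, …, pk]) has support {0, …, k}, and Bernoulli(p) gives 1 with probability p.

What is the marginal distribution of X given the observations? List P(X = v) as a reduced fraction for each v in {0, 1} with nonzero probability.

Enumerate traces; 4 have nonzero weight after conditioning:
  (Y=0, X=0, Z=2, W=3) weight 1/33
  (Y=0, X=1, Z=1, W=3) weight 1/48
  (Y=1, X=0, Z=2, W=2) weight 1/33
  (Y=1, X=1, Z=1, W=2) weight 1/16
Group by X:
  weight(X=0) = 2/33
  weight(X=1) = 1/12
Total weight = 2/33 + 1/12 = 19/132
P(X=0 | obs) = 2/33 / 19/132 = 8/19
P(X=1 | obs) = 1/12 / 19/132 = 11/19

P(X=0) = 8/19, P(X=1) = 11/19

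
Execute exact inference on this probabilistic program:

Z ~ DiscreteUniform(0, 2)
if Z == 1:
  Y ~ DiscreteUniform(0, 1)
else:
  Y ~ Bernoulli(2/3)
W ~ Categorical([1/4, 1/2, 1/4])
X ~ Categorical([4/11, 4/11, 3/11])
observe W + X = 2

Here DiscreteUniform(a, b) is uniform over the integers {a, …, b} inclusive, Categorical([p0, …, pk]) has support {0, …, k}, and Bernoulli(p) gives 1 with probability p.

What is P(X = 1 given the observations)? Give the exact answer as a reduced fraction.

P(X = 1 | obs) = 8/15

Enumerate traces; 18 have nonzero weight after conditioning:
  (Z=0, Y=0, W=0, X=2) weight 1/132
  (Z=0, Y=0, W=1, X=1) weight 2/99
  (Z=0, Y=0, W=2, X=0) weight 1/99
  (Z=0, Y=1, W=0, X=2) weight 1/66
  (Z=0, Y=1, W=1, X=1) weight 4/99
  (Z=0, Y=1, W=2, X=0) weight 2/99
  (Z=1, Y=0, W=0, X=2) weight 1/88
  (Z=1, Y=0, W=1, X=1) weight 1/33
  … 10 more
Group by X:
  weight(X=0) = 1/11
  weight(X=1) = 2/11
  weight(X=2) = 3/44
Total weight = 1/11 + 2/11 + 3/44 = 15/44
P(X=0 | obs) = 1/11 / 15/44 = 4/15
P(X=1 | obs) = 2/11 / 15/44 = 8/15
P(X=2 | obs) = 3/44 / 15/44 = 1/5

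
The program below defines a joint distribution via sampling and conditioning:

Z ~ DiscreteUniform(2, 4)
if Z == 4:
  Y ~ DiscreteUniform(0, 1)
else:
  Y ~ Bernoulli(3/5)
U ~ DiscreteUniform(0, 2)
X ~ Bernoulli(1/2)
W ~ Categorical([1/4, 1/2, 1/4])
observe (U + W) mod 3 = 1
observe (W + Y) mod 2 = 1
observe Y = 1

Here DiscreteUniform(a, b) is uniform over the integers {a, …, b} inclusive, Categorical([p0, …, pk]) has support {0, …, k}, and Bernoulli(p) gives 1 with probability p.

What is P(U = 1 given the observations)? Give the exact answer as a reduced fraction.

P(U = 1 | obs) = 1/2

Enumerate traces; 12 have nonzero weight after conditioning:
  (Z=2, Y=1, U=1, X=0, W=0) weight 1/120
  (Z=2, Y=1, U=1, X=1, W=0) weight 1/120
  (Z=2, Y=1, U=2, X=0, W=2) weight 1/120
  (Z=2, Y=1, U=2, X=1, W=2) weight 1/120
  (Z=3, Y=1, U=1, X=0, W=0) weight 1/120
  (Z=3, Y=1, U=1, X=1, W=0) weight 1/120
  (Z=3, Y=1, U=2, X=0, W=2) weight 1/120
  (Z=3, Y=1, U=2, X=1, W=2) weight 1/120
  … 4 more
Group by U:
  weight(U=1) = 17/360
  weight(U=2) = 17/360
Total weight = 17/360 + 17/360 = 17/180
P(U=1 | obs) = 17/360 / 17/180 = 1/2
P(U=2 | obs) = 17/360 / 17/180 = 1/2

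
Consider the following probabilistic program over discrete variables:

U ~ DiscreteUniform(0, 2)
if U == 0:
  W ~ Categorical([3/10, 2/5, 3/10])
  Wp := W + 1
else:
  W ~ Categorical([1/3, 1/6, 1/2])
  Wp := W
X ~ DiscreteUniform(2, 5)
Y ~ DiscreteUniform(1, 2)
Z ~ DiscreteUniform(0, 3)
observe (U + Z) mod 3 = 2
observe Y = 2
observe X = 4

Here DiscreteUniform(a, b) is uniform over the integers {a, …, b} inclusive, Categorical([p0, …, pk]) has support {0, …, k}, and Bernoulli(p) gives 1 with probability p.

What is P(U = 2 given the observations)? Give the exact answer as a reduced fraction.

P(U = 2 | obs) = 1/2

Enumerate traces; 12 have nonzero weight after conditioning:
  (U=0, W=0, X=4, Y=2, Z=2) weight 1/320
  (U=0, W=1, X=4, Y=2, Z=2) weight 1/240
  (U=0, W=2, X=4, Y=2, Z=2) weight 1/320
  (U=1, W=0, X=4, Y=2, Z=1) weight 1/288
  (U=1, W=1, X=4, Y=2, Z=1) weight 1/576
  (U=1, W=2, X=4, Y=2, Z=1) weight 1/192
  (U=2, W=0, X=4, Y=2, Z=0) weight 1/288
  (U=2, W=0, X=4, Y=2, Z=3) weight 1/288
  … 4 more
Group by U:
  weight(U=0) = 1/96
  weight(U=1) = 1/96
  weight(U=2) = 1/48
Total weight = 1/96 + 1/96 + 1/48 = 1/24
P(U=0 | obs) = 1/96 / 1/24 = 1/4
P(U=1 | obs) = 1/96 / 1/24 = 1/4
P(U=2 | obs) = 1/48 / 1/24 = 1/2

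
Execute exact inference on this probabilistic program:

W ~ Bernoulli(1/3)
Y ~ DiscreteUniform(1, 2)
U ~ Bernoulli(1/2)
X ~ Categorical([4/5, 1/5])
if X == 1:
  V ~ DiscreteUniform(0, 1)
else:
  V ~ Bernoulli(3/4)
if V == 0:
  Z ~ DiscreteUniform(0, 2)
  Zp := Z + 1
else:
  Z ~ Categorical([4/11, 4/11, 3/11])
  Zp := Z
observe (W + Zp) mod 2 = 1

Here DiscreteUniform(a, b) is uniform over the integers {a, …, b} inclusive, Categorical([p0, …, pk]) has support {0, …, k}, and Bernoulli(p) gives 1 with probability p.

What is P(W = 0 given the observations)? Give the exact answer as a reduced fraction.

Enumerate traces; 48 have nonzero weight after conditioning:
  (W=0, Y=1, U=0, X=0, V=0, Z=0) weight 1/90
  (W=0, Y=1, U=0, X=0, V=0, Z=2) weight 1/90
  (W=0, Y=1, U=0, X=0, V=1, Z=1) weight 2/55
  (W=0, Y=1, U=0, X=1, V=0, Z=0) weight 1/180
  (W=0, Y=1, U=0, X=1, V=0, Z=2) weight 1/180
  (W=0, Y=1, U=0, X=1, V=1, Z=1) weight 1/165
  (W=0, Y=1, U=1, X=0, V=0, Z=0) weight 1/90
  (W=0, Y=1, U=1, X=0, V=0, Z=2) weight 1/90
  (W=1, Y=1, U=0, X=0, V=0, Z=1) weight 1/180
  … 39 more
Group by W:
  weight(W=0) = 10/33
  weight(W=1) = 2/11
Total weight = 10/33 + 2/11 = 16/33
P(W=0 | obs) = 10/33 / 16/33 = 5/8
P(W=1 | obs) = 2/11 / 16/33 = 3/8

P(W = 0 | obs) = 5/8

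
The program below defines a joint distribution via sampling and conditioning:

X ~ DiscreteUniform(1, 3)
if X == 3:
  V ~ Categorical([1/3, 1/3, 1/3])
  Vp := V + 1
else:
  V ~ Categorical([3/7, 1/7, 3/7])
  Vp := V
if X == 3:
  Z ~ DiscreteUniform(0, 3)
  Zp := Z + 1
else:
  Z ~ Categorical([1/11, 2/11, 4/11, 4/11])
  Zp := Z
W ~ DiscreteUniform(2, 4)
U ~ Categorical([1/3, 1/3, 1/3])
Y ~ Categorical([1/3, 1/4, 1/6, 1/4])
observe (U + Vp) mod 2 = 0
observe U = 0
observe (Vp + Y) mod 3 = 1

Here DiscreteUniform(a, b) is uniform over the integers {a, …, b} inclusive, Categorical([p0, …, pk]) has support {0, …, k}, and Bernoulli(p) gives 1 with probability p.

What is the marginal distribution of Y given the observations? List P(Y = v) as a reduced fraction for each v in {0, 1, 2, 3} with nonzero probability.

P(Y=1) = 27/52, P(Y=2) = 25/52

Enumerate traces; 60 have nonzero weight after conditioning:
  (X=1, V=0, Z=0, W=2, U=0, Y=1) weight 1/2772
  (X=1, V=0, Z=0, W=3, U=0, Y=1) weight 1/2772
  (X=1, V=0, Z=0, W=4, U=0, Y=1) weight 1/2772
  (X=1, V=0, Z=1, W=2, U=0, Y=1) weight 1/1386
  (X=1, V=0, Z=1, W=3, U=0, Y=1) weight 1/1386
  (X=1, V=0, Z=1, W=4, U=0, Y=1) weight 1/1386
  (X=1, V=0, Z=2, W=2, U=0, Y=1) weight 1/693
  (X=1, V=0, Z=2, W=3, U=0, Y=1) weight 1/693
  (X=1, V=2, Z=0, W=2, U=0, Y=2) weight 1/4158
  … 51 more
Group by Y:
  weight(Y=1) = 1/42
  weight(Y=2) = 25/1134
Total weight = 1/42 + 25/1134 = 26/567
P(Y=1 | obs) = 1/42 / 26/567 = 27/52
P(Y=2 | obs) = 25/1134 / 26/567 = 25/52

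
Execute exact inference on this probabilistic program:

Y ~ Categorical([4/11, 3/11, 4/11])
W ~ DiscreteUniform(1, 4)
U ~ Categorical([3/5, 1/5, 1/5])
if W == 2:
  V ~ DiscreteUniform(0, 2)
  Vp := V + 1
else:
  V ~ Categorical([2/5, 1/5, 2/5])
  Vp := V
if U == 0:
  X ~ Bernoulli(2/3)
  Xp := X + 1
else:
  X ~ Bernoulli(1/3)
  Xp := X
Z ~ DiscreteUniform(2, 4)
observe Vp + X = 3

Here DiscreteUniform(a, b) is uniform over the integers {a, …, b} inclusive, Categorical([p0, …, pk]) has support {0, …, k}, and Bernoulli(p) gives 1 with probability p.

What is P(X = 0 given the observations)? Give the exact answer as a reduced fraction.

Enumerate traces; 135 have nonzero weight after conditioning:
  (Y=0, W=1, U=0, V=2, X=1, Z=2) weight 4/825
  (Y=0, W=1, U=0, V=2, X=1, Z=3) weight 4/825
  (Y=0, W=1, U=0, V=2, X=1, Z=4) weight 4/825
  (Y=0, W=1, U=1, V=2, X=1, Z=2) weight 2/2475
  (Y=0, W=1, U=1, V=2, X=1, Z=3) weight 2/2475
  (Y=0, W=1, U=1, V=2, X=1, Z=4) weight 2/2475
  (Y=0, W=1, U=2, V=2, X=1, Z=2) weight 2/2475
  (Y=0, W=1, U=2, V=2, X=1, Z=3) weight 2/2475
  (Y=0, W=2, U=0, V=2, X=0, Z=2) weight 1/495
  … 126 more
Group by X:
  weight(X=0) = 7/180
  weight(X=1) = 46/225
Total weight = 7/180 + 46/225 = 73/300
P(X=0 | obs) = 7/180 / 73/300 = 35/219
P(X=1 | obs) = 46/225 / 73/300 = 184/219

P(X = 0 | obs) = 35/219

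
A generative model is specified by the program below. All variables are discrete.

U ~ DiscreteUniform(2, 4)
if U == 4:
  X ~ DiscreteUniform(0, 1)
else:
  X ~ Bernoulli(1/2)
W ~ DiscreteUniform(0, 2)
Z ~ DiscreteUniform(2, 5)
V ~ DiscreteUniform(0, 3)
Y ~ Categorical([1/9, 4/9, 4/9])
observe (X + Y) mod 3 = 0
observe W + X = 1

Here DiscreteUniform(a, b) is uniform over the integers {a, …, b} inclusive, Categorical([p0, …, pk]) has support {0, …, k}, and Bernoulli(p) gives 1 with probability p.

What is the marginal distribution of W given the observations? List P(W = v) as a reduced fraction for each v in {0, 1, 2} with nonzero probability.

P(W=0) = 4/5, P(W=1) = 1/5

Enumerate traces; 96 have nonzero weight after conditioning:
  (U=2, X=0, W=1, Z=2, V=0, Y=0) weight 1/2592
  (U=2, X=0, W=1, Z=2, V=1, Y=0) weight 1/2592
  (U=2, X=0, W=1, Z=2, V=2, Y=0) weight 1/2592
  (U=2, X=0, W=1, Z=2, V=3, Y=0) weight 1/2592
  (U=2, X=0, W=1, Z=3, V=0, Y=0) weight 1/2592
  (U=2, X=0, W=1, Z=3, V=1, Y=0) weight 1/2592
  (U=2, X=0, W=1, Z=3, V=2, Y=0) weight 1/2592
  (U=2, X=0, W=1, Z=3, V=3, Y=0) weight 1/2592
  (U=2, X=1, W=0, Z=2, V=0, Y=2) weight 1/648
  … 87 more
Group by W:
  weight(W=0) = 2/27
  weight(W=1) = 1/54
Total weight = 2/27 + 1/54 = 5/54
P(W=0 | obs) = 2/27 / 5/54 = 4/5
P(W=1 | obs) = 1/54 / 5/54 = 1/5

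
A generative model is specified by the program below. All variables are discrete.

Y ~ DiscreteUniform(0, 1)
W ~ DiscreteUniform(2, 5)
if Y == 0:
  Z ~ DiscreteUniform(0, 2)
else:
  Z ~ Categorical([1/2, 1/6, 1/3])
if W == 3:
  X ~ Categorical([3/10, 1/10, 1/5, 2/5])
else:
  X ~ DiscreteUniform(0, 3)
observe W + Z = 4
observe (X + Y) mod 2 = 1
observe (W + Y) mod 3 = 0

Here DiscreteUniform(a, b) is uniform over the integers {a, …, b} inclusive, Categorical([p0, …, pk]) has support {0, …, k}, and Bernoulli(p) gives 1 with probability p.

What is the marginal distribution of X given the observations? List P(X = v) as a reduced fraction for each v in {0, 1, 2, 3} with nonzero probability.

Enumerate traces; 4 have nonzero weight after conditioning:
  (Y=0, W=3, Z=1, X=1) weight 1/240
  (Y=0, W=3, Z=1, X=3) weight 1/60
  (Y=1, W=2, Z=2, X=0) weight 1/96
  (Y=1, W=2, Z=2, X=2) weight 1/96
Group by X:
  weight(X=0) = 1/96
  weight(X=1) = 1/240
  weight(X=2) = 1/96
  weight(X=3) = 1/60
Total weight = 1/96 + 1/240 + 1/96 + 1/60 = 1/24
P(X=0 | obs) = 1/96 / 1/24 = 1/4
P(X=1 | obs) = 1/240 / 1/24 = 1/10
P(X=2 | obs) = 1/96 / 1/24 = 1/4
P(X=3 | obs) = 1/60 / 1/24 = 2/5

P(X=0) = 1/4, P(X=1) = 1/10, P(X=2) = 1/4, P(X=3) = 2/5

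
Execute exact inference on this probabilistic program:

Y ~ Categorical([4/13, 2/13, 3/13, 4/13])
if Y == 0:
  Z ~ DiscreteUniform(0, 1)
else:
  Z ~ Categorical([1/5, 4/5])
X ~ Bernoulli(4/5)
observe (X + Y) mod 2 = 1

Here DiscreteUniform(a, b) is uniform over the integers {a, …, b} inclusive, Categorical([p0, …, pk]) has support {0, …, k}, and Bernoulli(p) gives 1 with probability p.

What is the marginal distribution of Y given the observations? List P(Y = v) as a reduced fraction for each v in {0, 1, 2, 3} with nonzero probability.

Enumerate traces; 8 have nonzero weight after conditioning:
  (Y=0, Z=0, X=1) weight 8/65
  (Y=0, Z=1, X=1) weight 8/65
  (Y=1, Z=0, X=0) weight 2/325
  (Y=1, Z=1, X=0) weight 8/325
  (Y=2, Z=0, X=1) weight 12/325
  (Y=2, Z=1, X=1) weight 48/325
  (Y=3, Z=0, X=0) weight 4/325
  (Y=3, Z=1, X=0) weight 16/325
Group by Y:
  weight(Y=0) = 16/65
  weight(Y=1) = 2/65
  weight(Y=2) = 12/65
  weight(Y=3) = 4/65
Total weight = 16/65 + 2/65 + 12/65 + 4/65 = 34/65
P(Y=0 | obs) = 16/65 / 34/65 = 8/17
P(Y=1 | obs) = 2/65 / 34/65 = 1/17
P(Y=2 | obs) = 12/65 / 34/65 = 6/17
P(Y=3 | obs) = 4/65 / 34/65 = 2/17

P(Y=0) = 8/17, P(Y=1) = 1/17, P(Y=2) = 6/17, P(Y=3) = 2/17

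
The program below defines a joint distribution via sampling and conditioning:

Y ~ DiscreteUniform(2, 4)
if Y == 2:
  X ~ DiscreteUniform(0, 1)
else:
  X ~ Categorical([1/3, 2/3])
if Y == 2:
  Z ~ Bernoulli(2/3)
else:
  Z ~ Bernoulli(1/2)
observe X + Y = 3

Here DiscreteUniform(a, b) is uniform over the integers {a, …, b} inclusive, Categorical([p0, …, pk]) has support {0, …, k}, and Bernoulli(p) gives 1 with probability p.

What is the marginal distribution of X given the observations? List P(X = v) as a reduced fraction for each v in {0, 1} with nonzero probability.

Enumerate traces; 4 have nonzero weight after conditioning:
  (Y=2, X=1, Z=0) weight 1/18
  (Y=2, X=1, Z=1) weight 1/9
  (Y=3, X=0, Z=0) weight 1/18
  (Y=3, X=0, Z=1) weight 1/18
Group by X:
  weight(X=0) = 1/9
  weight(X=1) = 1/6
Total weight = 1/9 + 1/6 = 5/18
P(X=0 | obs) = 1/9 / 5/18 = 2/5
P(X=1 | obs) = 1/6 / 5/18 = 3/5

P(X=0) = 2/5, P(X=1) = 3/5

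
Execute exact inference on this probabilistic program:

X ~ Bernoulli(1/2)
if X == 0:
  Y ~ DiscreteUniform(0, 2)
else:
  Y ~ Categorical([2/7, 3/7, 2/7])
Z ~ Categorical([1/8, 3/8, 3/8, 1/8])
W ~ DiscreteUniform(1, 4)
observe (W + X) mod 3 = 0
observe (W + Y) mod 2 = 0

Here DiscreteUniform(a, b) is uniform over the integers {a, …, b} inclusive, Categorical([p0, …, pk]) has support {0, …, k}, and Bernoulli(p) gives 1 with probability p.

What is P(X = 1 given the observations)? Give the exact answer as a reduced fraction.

P(X = 1 | obs) = 12/19

Enumerate traces; 12 have nonzero weight after conditioning:
  (X=0, Y=1, Z=0, W=3) weight 1/192
  (X=0, Y=1, Z=1, W=3) weight 1/64
  (X=0, Y=1, Z=2, W=3) weight 1/64
  (X=0, Y=1, Z=3, W=3) weight 1/192
  (X=1, Y=0, Z=0, W=2) weight 1/224
  (X=1, Y=0, Z=1, W=2) weight 3/224
  (X=1, Y=0, Z=2, W=2) weight 3/224
  (X=1, Y=0, Z=3, W=2) weight 1/224
  … 4 more
Group by X:
  weight(X=0) = 1/24
  weight(X=1) = 1/14
Total weight = 1/24 + 1/14 = 19/168
P(X=0 | obs) = 1/24 / 19/168 = 7/19
P(X=1 | obs) = 1/14 / 19/168 = 12/19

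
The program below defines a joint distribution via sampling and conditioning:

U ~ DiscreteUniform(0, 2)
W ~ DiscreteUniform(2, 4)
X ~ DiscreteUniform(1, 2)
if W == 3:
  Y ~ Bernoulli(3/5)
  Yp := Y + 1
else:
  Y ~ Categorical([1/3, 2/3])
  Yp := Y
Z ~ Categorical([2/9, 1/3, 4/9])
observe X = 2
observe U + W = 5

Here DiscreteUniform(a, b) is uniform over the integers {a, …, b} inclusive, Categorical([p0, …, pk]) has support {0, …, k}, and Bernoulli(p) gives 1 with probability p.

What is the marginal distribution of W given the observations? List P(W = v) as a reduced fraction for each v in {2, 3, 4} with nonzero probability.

Enumerate traces; 12 have nonzero weight after conditioning:
  (U=1, W=4, X=2, Y=0, Z=0) weight 1/243
  (U=1, W=4, X=2, Y=0, Z=1) weight 1/162
  (U=1, W=4, X=2, Y=0, Z=2) weight 2/243
  (U=1, W=4, X=2, Y=1, Z=0) weight 2/243
  (U=1, W=4, X=2, Y=1, Z=1) weight 1/81
  (U=1, W=4, X=2, Y=1, Z=2) weight 4/243
  (U=2, W=3, X=2, Y=0, Z=0) weight 2/405
  (U=2, W=3, X=2, Y=0, Z=1) weight 1/135
  … 4 more
Group by W:
  weight(W=3) = 1/18
  weight(W=4) = 1/18
Total weight = 1/18 + 1/18 = 1/9
P(W=3 | obs) = 1/18 / 1/9 = 1/2
P(W=4 | obs) = 1/18 / 1/9 = 1/2

P(W=3) = 1/2, P(W=4) = 1/2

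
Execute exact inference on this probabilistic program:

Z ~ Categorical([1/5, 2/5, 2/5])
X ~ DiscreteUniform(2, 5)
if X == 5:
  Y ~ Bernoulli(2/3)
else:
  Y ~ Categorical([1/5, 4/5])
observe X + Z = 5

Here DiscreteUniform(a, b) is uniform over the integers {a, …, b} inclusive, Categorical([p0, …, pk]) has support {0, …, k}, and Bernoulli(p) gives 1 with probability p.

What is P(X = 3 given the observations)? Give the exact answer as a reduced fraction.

Enumerate traces; 6 have nonzero weight after conditioning:
  (Z=0, X=5, Y=0) weight 1/60
  (Z=0, X=5, Y=1) weight 1/30
  (Z=1, X=4, Y=0) weight 1/50
  (Z=1, X=4, Y=1) weight 2/25
  (Z=2, X=3, Y=0) weight 1/50
  (Z=2, X=3, Y=1) weight 2/25
Group by X:
  weight(X=3) = 1/10
  weight(X=4) = 1/10
  weight(X=5) = 1/20
Total weight = 1/10 + 1/10 + 1/20 = 1/4
P(X=3 | obs) = 1/10 / 1/4 = 2/5
P(X=4 | obs) = 1/10 / 1/4 = 2/5
P(X=5 | obs) = 1/20 / 1/4 = 1/5

P(X = 3 | obs) = 2/5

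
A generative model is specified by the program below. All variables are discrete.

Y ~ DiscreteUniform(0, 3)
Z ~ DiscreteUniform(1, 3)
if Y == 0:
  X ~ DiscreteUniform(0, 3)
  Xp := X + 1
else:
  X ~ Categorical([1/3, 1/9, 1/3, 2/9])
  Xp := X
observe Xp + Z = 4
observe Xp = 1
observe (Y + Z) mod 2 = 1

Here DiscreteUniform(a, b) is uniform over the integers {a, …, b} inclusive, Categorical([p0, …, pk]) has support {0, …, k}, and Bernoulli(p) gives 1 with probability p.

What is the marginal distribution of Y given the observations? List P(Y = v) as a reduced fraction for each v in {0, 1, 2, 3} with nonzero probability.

Enumerate traces; 2 have nonzero weight after conditioning:
  (Y=0, Z=3, X=0) weight 1/48
  (Y=2, Z=3, X=1) weight 1/108
Group by Y:
  weight(Y=0) = 1/48
  weight(Y=2) = 1/108
Total weight = 1/48 + 1/108 = 13/432
P(Y=0 | obs) = 1/48 / 13/432 = 9/13
P(Y=2 | obs) = 1/108 / 13/432 = 4/13

P(Y=0) = 9/13, P(Y=2) = 4/13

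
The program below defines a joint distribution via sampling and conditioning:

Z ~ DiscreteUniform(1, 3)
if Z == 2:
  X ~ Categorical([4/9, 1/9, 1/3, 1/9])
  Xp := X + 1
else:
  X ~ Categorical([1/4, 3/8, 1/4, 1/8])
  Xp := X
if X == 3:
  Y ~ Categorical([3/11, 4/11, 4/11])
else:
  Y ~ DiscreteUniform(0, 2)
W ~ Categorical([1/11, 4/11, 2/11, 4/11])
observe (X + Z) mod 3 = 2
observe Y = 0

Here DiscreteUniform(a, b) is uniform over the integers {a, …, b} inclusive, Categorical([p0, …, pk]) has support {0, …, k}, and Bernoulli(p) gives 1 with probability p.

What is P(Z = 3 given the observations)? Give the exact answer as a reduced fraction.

Enumerate traces; 16 have nonzero weight after conditioning:
  (Z=1, X=1, Y=0, W=0) weight 1/264
  (Z=1, X=1, Y=0, W=1) weight 1/66
  (Z=1, X=1, Y=0, W=2) weight 1/132
  (Z=1, X=1, Y=0, W=3) weight 1/66
  (Z=2, X=0, Y=0, W=0) weight 4/891
  (Z=2, X=0, Y=0, W=1) weight 16/891
  (Z=2, X=0, Y=0, W=2) weight 8/891
  (Z=2, X=0, Y=0, W=3) weight 16/891
  (Z=3, X=2, Y=0, W=0) weight 1/396
  … 7 more
Group by Z:
  weight(Z=1) = 1/24
  weight(Z=2) = 53/891
  weight(Z=3) = 1/36
Total weight = 1/24 + 53/891 + 1/36 = 919/7128
P(Z=1 | obs) = 1/24 / 919/7128 = 297/919
P(Z=2 | obs) = 53/891 / 919/7128 = 424/919
P(Z=3 | obs) = 1/36 / 919/7128 = 198/919

P(Z = 3 | obs) = 198/919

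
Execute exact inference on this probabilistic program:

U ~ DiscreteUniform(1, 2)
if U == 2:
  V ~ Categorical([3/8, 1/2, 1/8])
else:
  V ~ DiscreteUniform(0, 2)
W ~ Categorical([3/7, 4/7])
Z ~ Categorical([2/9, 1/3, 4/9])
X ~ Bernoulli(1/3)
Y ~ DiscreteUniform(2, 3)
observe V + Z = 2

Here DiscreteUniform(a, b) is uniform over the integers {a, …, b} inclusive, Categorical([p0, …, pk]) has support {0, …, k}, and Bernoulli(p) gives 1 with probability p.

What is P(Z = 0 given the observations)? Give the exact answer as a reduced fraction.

Enumerate traces; 48 have nonzero weight after conditioning:
  (U=1, V=0, W=0, Z=2, X=0, Y=2) weight 2/189
  (U=1, V=0, W=0, Z=2, X=0, Y=3) weight 2/189
  (U=1, V=0, W=0, Z=2, X=1, Y=2) weight 1/189
  (U=1, V=0, W=0, Z=2, X=1, Y=3) weight 1/189
  (U=1, V=0, W=1, Z=2, X=0, Y=2) weight 8/567
  (U=1, V=0, W=1, Z=2, X=0, Y=3) weight 8/567
  (U=1, V=0, W=1, Z=2, X=1, Y=2) weight 4/567
  (U=1, V=0, W=1, Z=2, X=1, Y=3) weight 4/567
  (U=1, V=1, W=0, Z=1, X=0, Y=2) weight 1/126
  (U=1, V=2, W=0, Z=0, X=0, Y=2) weight 1/189
  … 38 more
Group by Z:
  weight(Z=0) = 11/216
  weight(Z=1) = 5/36
  weight(Z=2) = 17/108
Total weight = 11/216 + 5/36 + 17/108 = 25/72
P(Z=0 | obs) = 11/216 / 25/72 = 11/75
P(Z=1 | obs) = 5/36 / 25/72 = 2/5
P(Z=2 | obs) = 17/108 / 25/72 = 34/75

P(Z = 0 | obs) = 11/75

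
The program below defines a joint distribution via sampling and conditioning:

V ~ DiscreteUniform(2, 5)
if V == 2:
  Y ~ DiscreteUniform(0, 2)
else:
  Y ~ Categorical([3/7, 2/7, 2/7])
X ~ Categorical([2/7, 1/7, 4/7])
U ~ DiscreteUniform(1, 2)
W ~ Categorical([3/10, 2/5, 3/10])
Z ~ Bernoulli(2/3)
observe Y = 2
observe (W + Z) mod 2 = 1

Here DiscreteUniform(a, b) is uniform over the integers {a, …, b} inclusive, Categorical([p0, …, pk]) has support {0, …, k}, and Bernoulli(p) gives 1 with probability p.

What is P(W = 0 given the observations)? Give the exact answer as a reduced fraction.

Enumerate traces; 72 have nonzero weight after conditioning:
  (V=2, Y=2, X=0, U=1, W=0, Z=1) weight 1/420
  (V=2, Y=2, X=0, U=1, W=1, Z=0) weight 1/630
  (V=2, Y=2, X=0, U=1, W=2, Z=1) weight 1/420
  (V=2, Y=2, X=0, U=2, W=0, Z=1) weight 1/420
  (V=2, Y=2, X=0, U=2, W=1, Z=0) weight 1/630
  (V=2, Y=2, X=0, U=2, W=2, Z=1) weight 1/420
  (V=2, Y=2, X=1, U=1, W=0, Z=1) weight 1/840
  (V=2, Y=2, X=1, U=1, W=1, Z=0) weight 1/1260
  … 64 more
Group by W:
  weight(W=0) = 5/84
  weight(W=1) = 5/126
  weight(W=2) = 5/84
Total weight = 5/84 + 5/126 + 5/84 = 10/63
P(W=0 | obs) = 5/84 / 10/63 = 3/8
P(W=1 | obs) = 5/126 / 10/63 = 1/4
P(W=2 | obs) = 5/84 / 10/63 = 3/8

P(W = 0 | obs) = 3/8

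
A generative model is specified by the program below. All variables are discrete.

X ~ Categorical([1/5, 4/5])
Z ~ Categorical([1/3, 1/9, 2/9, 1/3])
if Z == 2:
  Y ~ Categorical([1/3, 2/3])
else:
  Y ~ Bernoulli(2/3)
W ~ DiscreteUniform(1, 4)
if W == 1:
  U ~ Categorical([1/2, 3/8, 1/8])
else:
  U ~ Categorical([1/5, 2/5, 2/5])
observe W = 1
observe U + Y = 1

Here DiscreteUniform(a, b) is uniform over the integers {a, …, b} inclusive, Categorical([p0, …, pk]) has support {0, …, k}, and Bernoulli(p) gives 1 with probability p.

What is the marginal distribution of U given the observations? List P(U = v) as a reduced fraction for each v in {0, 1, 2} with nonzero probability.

Enumerate traces; 16 have nonzero weight after conditioning:
  (X=0, Z=0, Y=0, W=1, U=1) weight 1/480
  (X=0, Z=0, Y=1, W=1, U=0) weight 1/180
  (X=0, Z=1, Y=0, W=1, U=1) weight 1/1440
  (X=0, Z=1, Y=1, W=1, U=0) weight 1/540
  (X=0, Z=2, Y=0, W=1, U=1) weight 1/720
  (X=0, Z=2, Y=1, W=1, U=0) weight 1/270
  (X=0, Z=3, Y=0, W=1, U=1) weight 1/480
  (X=0, Z=3, Y=1, W=1, U=0) weight 1/180
  … 8 more
Group by U:
  weight(U=0) = 1/12
  weight(U=1) = 1/32
Total weight = 1/12 + 1/32 = 11/96
P(U=0 | obs) = 1/12 / 11/96 = 8/11
P(U=1 | obs) = 1/32 / 11/96 = 3/11

P(U=0) = 8/11, P(U=1) = 3/11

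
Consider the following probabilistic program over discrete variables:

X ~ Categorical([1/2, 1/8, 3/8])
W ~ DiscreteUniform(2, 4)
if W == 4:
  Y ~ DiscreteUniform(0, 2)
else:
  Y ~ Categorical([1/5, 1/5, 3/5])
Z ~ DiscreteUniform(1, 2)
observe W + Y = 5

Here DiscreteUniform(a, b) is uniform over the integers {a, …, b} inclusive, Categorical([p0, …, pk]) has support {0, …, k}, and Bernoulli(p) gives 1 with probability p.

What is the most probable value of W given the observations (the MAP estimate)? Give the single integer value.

Enumerate traces; 12 have nonzero weight after conditioning:
  (X=0, W=3, Y=2, Z=1) weight 1/20
  (X=0, W=3, Y=2, Z=2) weight 1/20
  (X=0, W=4, Y=1, Z=1) weight 1/36
  (X=0, W=4, Y=1, Z=2) weight 1/36
  (X=1, W=3, Y=2, Z=1) weight 1/80
  (X=1, W=3, Y=2, Z=2) weight 1/80
  (X=1, W=4, Y=1, Z=1) weight 1/144
  (X=1, W=4, Y=1, Z=2) weight 1/144
  … 4 more
Group by W:
  weight(W=3) = 1/5
  weight(W=4) = 1/9
Total weight = 1/5 + 1/9 = 14/45
P(W=3 | obs) = 1/5 / 14/45 = 9/14
P(W=4 | obs) = 1/9 / 14/45 = 5/14
argmax = 3

argmax_v P(W = v | obs) = 3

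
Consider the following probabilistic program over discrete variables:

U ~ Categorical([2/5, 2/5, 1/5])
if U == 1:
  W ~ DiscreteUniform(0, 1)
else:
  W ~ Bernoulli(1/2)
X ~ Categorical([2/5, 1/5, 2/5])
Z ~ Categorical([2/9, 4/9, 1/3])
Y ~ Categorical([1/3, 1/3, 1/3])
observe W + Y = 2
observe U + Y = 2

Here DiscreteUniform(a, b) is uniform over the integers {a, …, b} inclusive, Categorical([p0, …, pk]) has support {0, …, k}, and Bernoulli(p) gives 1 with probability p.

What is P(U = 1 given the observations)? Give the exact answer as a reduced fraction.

P(U = 1 | obs) = 1/2

Enumerate traces; 18 have nonzero weight after conditioning:
  (U=0, W=0, X=0, Z=0, Y=2) weight 4/675
  (U=0, W=0, X=0, Z=1, Y=2) weight 8/675
  (U=0, W=0, X=0, Z=2, Y=2) weight 2/225
  (U=0, W=0, X=1, Z=0, Y=2) weight 2/675
  (U=0, W=0, X=1, Z=1, Y=2) weight 4/675
  (U=0, W=0, X=1, Z=2, Y=2) weight 1/225
  (U=0, W=0, X=2, Z=0, Y=2) weight 4/675
  (U=0, W=0, X=2, Z=1, Y=2) weight 8/675
  (U=1, W=1, X=0, Z=0, Y=1) weight 4/675
  … 9 more
Group by U:
  weight(U=0) = 1/15
  weight(U=1) = 1/15
Total weight = 1/15 + 1/15 = 2/15
P(U=0 | obs) = 1/15 / 2/15 = 1/2
P(U=1 | obs) = 1/15 / 2/15 = 1/2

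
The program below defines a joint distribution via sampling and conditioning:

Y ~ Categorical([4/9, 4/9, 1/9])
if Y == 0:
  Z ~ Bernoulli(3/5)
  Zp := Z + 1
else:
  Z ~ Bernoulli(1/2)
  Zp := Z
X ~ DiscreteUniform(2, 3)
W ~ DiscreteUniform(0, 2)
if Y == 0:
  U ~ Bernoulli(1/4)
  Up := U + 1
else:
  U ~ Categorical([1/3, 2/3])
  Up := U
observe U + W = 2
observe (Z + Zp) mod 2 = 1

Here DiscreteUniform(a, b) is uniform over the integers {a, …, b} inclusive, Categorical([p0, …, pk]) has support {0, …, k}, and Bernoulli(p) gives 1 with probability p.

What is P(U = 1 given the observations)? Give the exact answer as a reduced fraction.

Enumerate traces; 8 have nonzero weight after conditioning:
  (Y=0, Z=0, X=2, W=1, U=1) weight 1/135
  (Y=0, Z=0, X=2, W=2, U=0) weight 1/45
  (Y=0, Z=0, X=3, W=1, U=1) weight 1/135
  (Y=0, Z=0, X=3, W=2, U=0) weight 1/45
  (Y=0, Z=1, X=2, W=1, U=1) weight 1/90
  (Y=0, Z=1, X=2, W=2, U=0) weight 1/30
  (Y=0, Z=1, X=3, W=1, U=1) weight 1/90
  (Y=0, Z=1, X=3, W=2, U=0) weight 1/30
Group by U:
  weight(U=0) = 1/9
  weight(U=1) = 1/27
Total weight = 1/9 + 1/27 = 4/27
P(U=0 | obs) = 1/9 / 4/27 = 3/4
P(U=1 | obs) = 1/27 / 4/27 = 1/4

P(U = 1 | obs) = 1/4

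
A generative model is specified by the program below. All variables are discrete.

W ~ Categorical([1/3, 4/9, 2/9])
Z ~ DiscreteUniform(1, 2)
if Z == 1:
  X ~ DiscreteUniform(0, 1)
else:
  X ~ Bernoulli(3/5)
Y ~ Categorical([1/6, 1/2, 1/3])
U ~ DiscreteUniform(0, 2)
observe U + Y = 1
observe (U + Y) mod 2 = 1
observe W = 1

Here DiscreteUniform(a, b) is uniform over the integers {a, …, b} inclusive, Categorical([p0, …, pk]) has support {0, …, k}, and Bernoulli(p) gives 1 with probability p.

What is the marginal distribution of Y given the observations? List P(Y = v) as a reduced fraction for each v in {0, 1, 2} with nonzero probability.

P(Y=0) = 1/4, P(Y=1) = 3/4

Enumerate traces; 8 have nonzero weight after conditioning:
  (W=1, Z=1, X=0, Y=0, U=1) weight 1/162
  (W=1, Z=1, X=0, Y=1, U=0) weight 1/54
  (W=1, Z=1, X=1, Y=0, U=1) weight 1/162
  (W=1, Z=1, X=1, Y=1, U=0) weight 1/54
  (W=1, Z=2, X=0, Y=0, U=1) weight 2/405
  (W=1, Z=2, X=0, Y=1, U=0) weight 2/135
  (W=1, Z=2, X=1, Y=0, U=1) weight 1/135
  (W=1, Z=2, X=1, Y=1, U=0) weight 1/45
Group by Y:
  weight(Y=0) = 2/81
  weight(Y=1) = 2/27
Total weight = 2/81 + 2/27 = 8/81
P(Y=0 | obs) = 2/81 / 8/81 = 1/4
P(Y=1 | obs) = 2/27 / 8/81 = 3/4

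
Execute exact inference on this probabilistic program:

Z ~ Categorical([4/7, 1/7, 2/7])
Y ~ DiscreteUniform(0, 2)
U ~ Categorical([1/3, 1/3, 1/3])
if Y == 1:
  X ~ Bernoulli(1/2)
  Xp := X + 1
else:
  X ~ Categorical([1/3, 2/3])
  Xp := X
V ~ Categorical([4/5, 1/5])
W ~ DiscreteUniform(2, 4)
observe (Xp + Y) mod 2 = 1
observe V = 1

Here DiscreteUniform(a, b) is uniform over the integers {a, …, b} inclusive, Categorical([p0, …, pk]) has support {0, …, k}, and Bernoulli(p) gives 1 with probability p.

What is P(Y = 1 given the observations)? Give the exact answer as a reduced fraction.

Enumerate traces; 81 have nonzero weight after conditioning:
  (Z=0, Y=0, U=0, X=1, V=1, W=2) weight 8/2835
  (Z=0, Y=0, U=0, X=1, V=1, W=3) weight 8/2835
  (Z=0, Y=0, U=0, X=1, V=1, W=4) weight 8/2835
  (Z=0, Y=0, U=1, X=1, V=1, W=2) weight 8/2835
  (Z=0, Y=0, U=1, X=1, V=1, W=3) weight 8/2835
  (Z=0, Y=0, U=1, X=1, V=1, W=4) weight 8/2835
  (Z=0, Y=0, U=2, X=1, V=1, W=2) weight 8/2835
  (Z=0, Y=0, U=2, X=1, V=1, W=3) weight 8/2835
  (Z=0, Y=1, U=0, X=1, V=1, W=2) weight 2/945
  (Z=0, Y=2, U=0, X=1, V=1, W=2) weight 8/2835
  … 71 more
Group by Y:
  weight(Y=0) = 2/45
  weight(Y=1) = 1/30
  weight(Y=2) = 2/45
Total weight = 2/45 + 1/30 + 2/45 = 11/90
P(Y=0 | obs) = 2/45 / 11/90 = 4/11
P(Y=1 | obs) = 1/30 / 11/90 = 3/11
P(Y=2 | obs) = 2/45 / 11/90 = 4/11

P(Y = 1 | obs) = 3/11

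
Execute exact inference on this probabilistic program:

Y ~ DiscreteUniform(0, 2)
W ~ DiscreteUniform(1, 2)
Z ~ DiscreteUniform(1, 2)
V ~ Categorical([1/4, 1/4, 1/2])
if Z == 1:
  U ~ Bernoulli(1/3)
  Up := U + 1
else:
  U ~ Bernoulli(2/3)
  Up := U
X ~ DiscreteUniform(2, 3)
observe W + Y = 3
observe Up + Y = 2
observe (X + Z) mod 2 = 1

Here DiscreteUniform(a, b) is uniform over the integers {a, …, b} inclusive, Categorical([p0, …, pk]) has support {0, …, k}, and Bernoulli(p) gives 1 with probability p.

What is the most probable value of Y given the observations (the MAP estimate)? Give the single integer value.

Enumerate traces; 9 have nonzero weight after conditioning:
  (Y=1, W=2, Z=1, V=0, U=0, X=2) weight 1/144
  (Y=1, W=2, Z=1, V=1, U=0, X=2) weight 1/144
  (Y=1, W=2, Z=1, V=2, U=0, X=2) weight 1/72
  (Y=1, W=2, Z=2, V=0, U=1, X=3) weight 1/144
  (Y=1, W=2, Z=2, V=1, U=1, X=3) weight 1/144
  (Y=1, W=2, Z=2, V=2, U=1, X=3) weight 1/72
  (Y=2, W=1, Z=2, V=0, U=0, X=3) weight 1/288
  (Y=2, W=1, Z=2, V=1, U=0, X=3) weight 1/288
  … 1 more
Group by Y:
  weight(Y=1) = 1/18
  weight(Y=2) = 1/72
Total weight = 1/18 + 1/72 = 5/72
P(Y=1 | obs) = 1/18 / 5/72 = 4/5
P(Y=2 | obs) = 1/72 / 5/72 = 1/5
argmax = 1

argmax_v P(Y = v | obs) = 1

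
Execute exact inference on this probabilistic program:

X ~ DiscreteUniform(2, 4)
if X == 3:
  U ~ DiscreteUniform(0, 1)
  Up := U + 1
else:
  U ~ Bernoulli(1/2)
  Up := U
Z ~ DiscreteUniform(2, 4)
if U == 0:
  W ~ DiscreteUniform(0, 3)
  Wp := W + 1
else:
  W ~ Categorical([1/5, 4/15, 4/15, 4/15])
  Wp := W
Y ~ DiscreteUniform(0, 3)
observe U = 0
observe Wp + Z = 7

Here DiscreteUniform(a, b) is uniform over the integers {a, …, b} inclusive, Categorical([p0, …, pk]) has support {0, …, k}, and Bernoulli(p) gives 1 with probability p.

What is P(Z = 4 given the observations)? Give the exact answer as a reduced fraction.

P(Z = 4 | obs) = 1/2

Enumerate traces; 24 have nonzero weight after conditioning:
  (X=2, U=0, Z=3, W=3, Y=0) weight 1/288
  (X=2, U=0, Z=3, W=3, Y=1) weight 1/288
  (X=2, U=0, Z=3, W=3, Y=2) weight 1/288
  (X=2, U=0, Z=3, W=3, Y=3) weight 1/288
  (X=2, U=0, Z=4, W=2, Y=0) weight 1/288
  (X=2, U=0, Z=4, W=2, Y=1) weight 1/288
  (X=2, U=0, Z=4, W=2, Y=2) weight 1/288
  (X=2, U=0, Z=4, W=2, Y=3) weight 1/288
  … 16 more
Group by Z:
  weight(Z=3) = 1/24
  weight(Z=4) = 1/24
Total weight = 1/24 + 1/24 = 1/12
P(Z=3 | obs) = 1/24 / 1/12 = 1/2
P(Z=4 | obs) = 1/24 / 1/12 = 1/2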